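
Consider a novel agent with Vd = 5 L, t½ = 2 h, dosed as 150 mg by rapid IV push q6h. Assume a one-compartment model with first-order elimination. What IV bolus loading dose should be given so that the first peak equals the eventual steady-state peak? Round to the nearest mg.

171 mg

f = (1/2)^(6/2) ≈ 0.125000; accumulation ratio R = 1/(1−f) ≈ 1.14286.
Loading dose to hit Cmax,ss on first dose: D_load = D_maint·R ≈ 150 × 1.14286 ≈ 171.43 mg.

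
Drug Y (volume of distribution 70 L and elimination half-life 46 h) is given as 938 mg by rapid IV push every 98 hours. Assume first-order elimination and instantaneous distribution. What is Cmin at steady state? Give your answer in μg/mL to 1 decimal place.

k = ln2/t½ = ln2/46 ≈ 0.015068 h⁻¹; fraction remaining f = e^(−kτ) = e^(−0.015068×98) ≈ 0.2284.
Single-dose peak C₀ = D/Vd = 938/70 ≈ 13.400 μg/mL.
Steady-state trough Cmin,ss = C₀·f/(1−f) ≈ 13.400 × 0.2284/0.7716 ≈ 3.967 μg/mL.

4.0 μg/mL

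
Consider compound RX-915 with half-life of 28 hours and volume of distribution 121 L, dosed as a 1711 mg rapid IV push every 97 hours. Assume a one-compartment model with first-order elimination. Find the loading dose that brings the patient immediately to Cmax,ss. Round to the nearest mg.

1881 mg

f = (1/2)^(97/28) ≈ 0.090604; accumulation ratio R = 1/(1−f) ≈ 1.09963.
Loading dose to hit Cmax,ss on first dose: D_load = D_maint·R ≈ 1711 × 1.09963 ≈ 1881.47 mg.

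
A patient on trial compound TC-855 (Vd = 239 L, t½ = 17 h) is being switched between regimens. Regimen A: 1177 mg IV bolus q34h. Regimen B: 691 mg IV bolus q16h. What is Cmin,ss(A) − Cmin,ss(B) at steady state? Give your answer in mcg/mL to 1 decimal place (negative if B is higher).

-1.5 mcg/mL

Regimen A: f = (1/2)^(34/17) ≈ 0.2500; Cmin,ss = (1177/239)·f/(1−f) ≈ 1.642 mcg/mL.
Regimen B: f = (1/2)^(16/17) ≈ 0.5208; Cmin,ss = (691/239)·f/(1−f) ≈ 3.142 mcg/mL.
Difference ≈ 1.642 − 3.142 ≈ -1.500 mcg/mL.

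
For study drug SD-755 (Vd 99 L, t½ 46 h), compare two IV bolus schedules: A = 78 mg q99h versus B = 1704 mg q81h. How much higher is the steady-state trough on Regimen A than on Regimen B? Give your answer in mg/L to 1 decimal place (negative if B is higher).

Regimen A: f = (1/2)^(99/46) ≈ 0.2250; Cmin,ss = (78/99)·f/(1−f) ≈ 0.229 mg/L.
Regimen B: f = (1/2)^(81/46) ≈ 0.2951; Cmin,ss = (1704/99)·f/(1−f) ≈ 7.206 mg/L.
Difference ≈ 0.229 − 7.206 ≈ -6.977 mg/L.

-7.0 mg/L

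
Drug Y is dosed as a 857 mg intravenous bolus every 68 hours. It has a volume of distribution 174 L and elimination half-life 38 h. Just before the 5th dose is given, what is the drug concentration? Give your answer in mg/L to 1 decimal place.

2.0 mg/L

f = (1/2)^(τ/t½) = (1/2)^(68/38) ≈ 0.2893.
C₀ = D/Vd = 857/174 ≈ 4.925 mg/L.
Before the 5th dose, 4 doses have been given. Superposition: Cmin = C₀·(f + f² + … + f^4).
≈ 4.925 × (0.2893 + 0.0837 + 0.0242 + 0.0070) ≈ 4.925 × 0.4042 ≈ 1.991 mg/L.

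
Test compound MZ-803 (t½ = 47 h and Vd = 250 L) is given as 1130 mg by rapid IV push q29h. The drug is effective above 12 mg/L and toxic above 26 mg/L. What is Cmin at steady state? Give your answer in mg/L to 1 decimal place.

8.5 mg/L

Over one 29-h interval, 29/47 ≈ 0.61702 half-lives elapse, leaving f ≈ 0.6520 of each dose.
Accumulation ratio R = 1/(1 − f) ≈ 1/0.3480 ≈ 2.8736.
Each bolus raises the concentration by D/Vd = 1130/250 ≈ 4.520 mg/L.
Cmax,ss = C₀/(1 − f) ≈ 4.520/0.3480 ≈ 12.989 mg/L.
Steady-state trough Cmin,ss = Cmax,ss·f ≈ 12.989 × 0.6520 ≈ 8.469 mg/L.
Trough 8.5 mg/L vs MEC 12 mg/L: subtherapeutic.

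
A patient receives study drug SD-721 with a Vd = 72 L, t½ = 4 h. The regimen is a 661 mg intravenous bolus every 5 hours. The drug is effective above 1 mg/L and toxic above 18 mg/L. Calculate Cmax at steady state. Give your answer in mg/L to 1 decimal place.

15.8 mg/L

Over one 5-h interval, 5/4 ≈ 1.25 half-lives elapse, leaving f ≈ 0.4204 of each dose.
Accumulation ratio R = 1/(1 − f) ≈ 1/0.5796 ≈ 1.7253.
Each bolus raises the concentration by D/Vd = 661/72 ≈ 9.181 mg/L.
Cmax,ss = C₀/(1 − f) ≈ 9.181/0.5796 ≈ 15.840 mg/L.
Peak 15.8 mg/L vs MTC 18 mg/L: below toxic threshold.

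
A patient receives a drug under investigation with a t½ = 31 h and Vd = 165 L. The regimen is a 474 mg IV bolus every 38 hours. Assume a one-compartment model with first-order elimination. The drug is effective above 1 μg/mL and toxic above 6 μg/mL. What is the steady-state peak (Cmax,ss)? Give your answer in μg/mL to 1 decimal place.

τ/t½ = 38/31 ≈ 1.2258, so fraction remaining f = (1/2)^(38/31) ≈ 0.4276.
At steady state, accumulation factor R = 1/(1 − e^(−kτ)) ≈ 1.7470.
Each bolus raises the concentration by D/Vd = 474/165 ≈ 2.873 μg/mL.
Steady-state peak Cmax,ss = C₀·R ≈ 2.873 × 1.7470 ≈ 5.019 μg/mL.
Peak 5.0 μg/mL vs MTC 6 μg/mL: below toxic threshold.

5.0 μg/mL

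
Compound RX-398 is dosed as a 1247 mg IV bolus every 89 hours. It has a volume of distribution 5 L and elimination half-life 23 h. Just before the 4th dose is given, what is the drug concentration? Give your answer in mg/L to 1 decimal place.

18.3 mg/L

f = (1/2)^(τ/t½) = (1/2)^(89/23) ≈ 0.0684.
C₀ = D/Vd = 1247/5 ≈ 249.400 mg/L.
Before the 4th dose, 3 doses have been given. Superposition: Cmin = C₀·(f + f² + … + f^3).
≈ 249.400 × (0.0684 + 0.0047 + 0.0003) ≈ 249.400 × 0.0734 ≈ 18.306 mg/L.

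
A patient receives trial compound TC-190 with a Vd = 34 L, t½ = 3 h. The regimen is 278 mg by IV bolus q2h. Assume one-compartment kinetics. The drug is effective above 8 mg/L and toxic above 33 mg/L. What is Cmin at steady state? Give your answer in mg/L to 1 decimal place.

13.9 mg/L

k = ln2/t½ = ln2/3 ≈ 0.231049 h⁻¹; fraction remaining f = e^(−kτ) = e^(−0.231049×2) ≈ 0.6300.
At steady state, accumulation factor R = 1/(1 − e^(−kτ)) ≈ 2.7027.
Single-dose peak C₀ = D/Vd = 278/34 ≈ 8.176 mg/L.
Cmax,ss = C₀/(1 − f) ≈ 8.176/0.3700 ≈ 22.097 mg/L.
One interval later, Cmin,ss = Cmax,ss·e^(−kτ) ≈ 22.097 × 0.6300 ≈ 13.921 mg/L.
Trough 13.9 mg/L vs MEC 8 mg/L: adequate.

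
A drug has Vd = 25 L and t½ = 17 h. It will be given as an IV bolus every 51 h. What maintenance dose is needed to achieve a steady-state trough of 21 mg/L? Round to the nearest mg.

3675 mg

τ/t½ = 51/17 ≈ 3, so f = (1/2)^(51/17) ≈ 0.125000.
Cmin,ss = (D/Vd)·f/(1−f), so D = Cmin,ss·Vd·(1−f)/f.
D = 21 × 25 × (1−f)/f ≈ 21 × 25 × 7.00000 ≈ 3675.00 mg.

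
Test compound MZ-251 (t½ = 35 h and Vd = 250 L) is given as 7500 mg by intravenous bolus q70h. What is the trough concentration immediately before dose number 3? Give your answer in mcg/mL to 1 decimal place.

f = (1/2)^(τ/t½) = (1/2)^(70/35) ≈ 0.2500.
C₀ = D/Vd = 7500/250 ≈ 30.000 mcg/mL.
Before the 3rd dose, 2 doses have been given. Superposition: Cmin = C₀·(f + f²).
≈ 30.000 × (0.2500 + 0.0625) ≈ 30.000 × 0.3125 ≈ 9.375 mcg/mL.

9.4 mcg/mL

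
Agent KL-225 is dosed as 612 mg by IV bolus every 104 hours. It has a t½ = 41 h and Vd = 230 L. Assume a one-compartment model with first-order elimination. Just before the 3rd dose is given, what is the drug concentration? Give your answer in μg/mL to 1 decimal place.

0.5 μg/mL

f = (1/2)^(τ/t½) = (1/2)^(104/41) ≈ 0.1724.
C₀ = D/Vd = 612/230 ≈ 2.661 μg/mL.
Before the 3rd dose, 2 doses have been given. Superposition: Cmin = C₀·(f + f²).
≈ 2.661 × (0.1724 + 0.0297) ≈ 2.661 × 0.2021 ≈ 0.538 μg/mL.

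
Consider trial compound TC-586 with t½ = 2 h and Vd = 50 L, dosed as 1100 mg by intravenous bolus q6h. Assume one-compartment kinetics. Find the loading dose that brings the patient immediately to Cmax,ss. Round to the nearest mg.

1257 mg

f = (1/2)^(6/2) ≈ 0.125000; accumulation ratio R = 1/(1−f) ≈ 1.14286.
Loading dose to hit Cmax,ss on first dose: D_load = D_maint·R ≈ 1100 × 1.14286 ≈ 1257.15 mg.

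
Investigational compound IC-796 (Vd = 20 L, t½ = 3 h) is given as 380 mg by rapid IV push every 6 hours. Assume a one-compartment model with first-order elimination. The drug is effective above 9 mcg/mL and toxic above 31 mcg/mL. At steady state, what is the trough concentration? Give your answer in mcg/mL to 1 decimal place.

τ = 6 h = 2 half-lives, so f = (1/2)^2 = 0.25.
Accumulation ratio R = 1/(1 − f) = 1/0.75 = 4/3.
Single-dose peak C₀ = D/Vd = 380/20 = 19 mcg/mL.
Steady-state peak Cmax,ss = C₀·R = 19 × 4/3 ≈ 25.333 mcg/mL.
Steady-state trough Cmin,ss = Cmax,ss·f ≈ 25.333 × 0.25 ≈ 6.333 mcg/mL.
Trough 6.3 mcg/mL vs MEC 9 mcg/mL: subtherapeutic.

6.3 mcg/mL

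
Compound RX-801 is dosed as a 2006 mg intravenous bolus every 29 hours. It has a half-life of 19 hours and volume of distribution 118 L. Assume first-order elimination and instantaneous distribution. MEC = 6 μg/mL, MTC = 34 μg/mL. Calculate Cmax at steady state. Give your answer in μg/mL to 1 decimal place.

τ/t½ = 29/19 ≈ 1.5263, so fraction remaining f = (1/2)^(29/19) ≈ 0.3472.
Accumulation ratio R = 1/(1 − f) ≈ 1/0.6528 ≈ 1.5319.
Each bolus raises the concentration by D/Vd = 2006/118 ≈ 17.000 μg/mL.
Cmax,ss = C₀/(1 − f) ≈ 17.000/0.6528 ≈ 26.042 μg/mL.
Peak 26.0 μg/mL vs MTC 34 μg/mL: below toxic threshold.

26.0 μg/mL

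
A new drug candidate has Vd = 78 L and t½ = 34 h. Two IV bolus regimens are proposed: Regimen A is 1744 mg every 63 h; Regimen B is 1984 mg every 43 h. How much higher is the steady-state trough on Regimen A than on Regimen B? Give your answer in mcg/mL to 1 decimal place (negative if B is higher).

-9.6 mcg/mL

Regimen A: f = (1/2)^(63/34) ≈ 0.2768; Cmin,ss = (1744/78)·f/(1−f) ≈ 8.558 mcg/mL.
Regimen B: f = (1/2)^(43/34) ≈ 0.4162; Cmin,ss = (1984/78)·f/(1−f) ≈ 18.134 mcg/mL.
Difference ≈ 8.558 − 18.134 ≈ -9.576 mcg/mL.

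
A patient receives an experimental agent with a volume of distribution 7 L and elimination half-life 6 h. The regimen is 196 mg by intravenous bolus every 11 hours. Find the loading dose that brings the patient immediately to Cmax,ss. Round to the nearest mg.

f = (1/2)^(11/6) ≈ 0.280616; accumulation ratio R = 1/(1−f) ≈ 1.39008.
Loading dose to hit Cmax,ss on first dose: D_load = D_maint·R ≈ 196 × 1.39008 ≈ 272.46 mg.

272 mg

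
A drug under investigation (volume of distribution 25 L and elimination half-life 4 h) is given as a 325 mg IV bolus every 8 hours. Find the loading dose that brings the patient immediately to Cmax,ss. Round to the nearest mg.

f = (1/2)^(8/4) ≈ 0.250000; accumulation ratio R = 1/(1−f) ≈ 1.33333.
Loading dose to hit Cmax,ss on first dose: D_load = D_maint·R ≈ 325 × 1.33333 ≈ 433.33 mg.

433 mg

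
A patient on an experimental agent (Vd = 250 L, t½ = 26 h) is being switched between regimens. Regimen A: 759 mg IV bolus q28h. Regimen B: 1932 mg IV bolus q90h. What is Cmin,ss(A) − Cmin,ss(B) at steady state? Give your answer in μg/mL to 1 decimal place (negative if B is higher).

Regimen A: f = (1/2)^(28/26) ≈ 0.4740; Cmin,ss = (759/250)·f/(1−f) ≈ 2.736 μg/mL.
Regimen B: f = (1/2)^(90/26) ≈ 0.0908; Cmin,ss = (1932/250)·f/(1−f) ≈ 0.772 μg/mL.
Difference ≈ 2.736 − 0.772 ≈ 1.964 μg/mL.

2.0 μg/mL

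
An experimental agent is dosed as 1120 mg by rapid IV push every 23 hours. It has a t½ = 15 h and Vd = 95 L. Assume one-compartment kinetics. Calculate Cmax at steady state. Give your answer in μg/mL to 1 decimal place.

Over one 23-h interval, 23/15 ≈ 1.5333 half-lives elapse, leaving f ≈ 0.3455 of each dose.
At steady state, accumulation factor R = 1/(1 − e^(−kτ)) ≈ 1.5279.
Each bolus raises the concentration by D/Vd = 1120/95 ≈ 11.789 μg/mL.
Steady-state peak Cmax,ss = C₀·R ≈ 11.789 × 1.5279 ≈ 18.012 μg/mL.

18.0 μg/mL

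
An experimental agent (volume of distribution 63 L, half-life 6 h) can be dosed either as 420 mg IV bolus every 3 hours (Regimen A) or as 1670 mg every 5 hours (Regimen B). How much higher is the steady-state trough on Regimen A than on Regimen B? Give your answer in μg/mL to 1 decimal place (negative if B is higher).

Regimen A: f = (1/2)^(3/6) ≈ 0.7071; Cmin,ss = (420/63)·f/(1−f) ≈ 16.094 μg/mL.
Regimen B: f = (1/2)^(5/6) ≈ 0.5612; Cmin,ss = (1670/63)·f/(1−f) ≈ 33.902 μg/mL.
Difference ≈ 16.094 − 33.902 ≈ -17.808 μg/mL.

-17.8 μg/mL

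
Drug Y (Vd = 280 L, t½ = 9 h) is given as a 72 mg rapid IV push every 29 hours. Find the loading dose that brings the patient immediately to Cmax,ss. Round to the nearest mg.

f = (1/2)^(29/9) ≈ 0.107155; accumulation ratio R = 1/(1−f) ≈ 1.12002.
Loading dose to hit Cmax,ss on first dose: D_load = D_maint·R ≈ 72 × 1.12002 ≈ 80.64 mg.

81 mg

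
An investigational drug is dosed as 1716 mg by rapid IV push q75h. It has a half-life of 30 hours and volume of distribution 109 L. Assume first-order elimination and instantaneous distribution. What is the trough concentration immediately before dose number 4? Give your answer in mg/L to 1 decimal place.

f = (1/2)^(τ/t½) = (1/2)^(75/30) ≈ 0.1768.
C₀ = D/Vd = 1716/109 ≈ 15.743 mg/L.
Before the 4th dose, 3 doses have been given. Superposition: Cmin = C₀·(f + f² + … + f^3).
≈ 15.743 × (0.1768 + 0.0313 + 0.0055) ≈ 15.743 × 0.2136 ≈ 3.363 mg/L.

3.4 mg/L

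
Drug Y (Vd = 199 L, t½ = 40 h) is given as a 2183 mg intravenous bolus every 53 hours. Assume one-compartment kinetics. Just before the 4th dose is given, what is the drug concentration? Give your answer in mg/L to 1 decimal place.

6.8 mg/L

f = (1/2)^(τ/t½) = (1/2)^(53/40) ≈ 0.3991.
C₀ = D/Vd = 2183/199 ≈ 10.970 mg/L.
Before the 4th dose, 3 doses have been given. Superposition: Cmin = C₀·(f + f² + … + f^3).
≈ 10.970 × (0.3991 + 0.1593 + 0.0636) ≈ 10.970 × 0.6220 ≈ 6.823 mg/L.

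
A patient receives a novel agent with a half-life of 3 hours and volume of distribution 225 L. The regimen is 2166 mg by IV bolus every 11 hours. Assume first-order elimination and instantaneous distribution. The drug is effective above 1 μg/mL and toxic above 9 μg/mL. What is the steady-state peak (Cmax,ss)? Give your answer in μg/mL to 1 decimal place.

Over one 11-h interval, 11/3 ≈ 3.6667 half-lives elapse, leaving f ≈ 0.0787 of each dose.
At steady state, accumulation factor R = 1/(1 − e^(−kτ)) ≈ 1.0854.
Single-dose peak C₀ = D/Vd = 2166/225 ≈ 9.627 μg/mL.
Cmax,ss = C₀/(1 − f) ≈ 9.627/0.9213 ≈ 10.449 μg/mL.
Peak 10.4 μg/mL vs MTC 9 μg/mL: exceeds toxic threshold.

10.4 μg/mL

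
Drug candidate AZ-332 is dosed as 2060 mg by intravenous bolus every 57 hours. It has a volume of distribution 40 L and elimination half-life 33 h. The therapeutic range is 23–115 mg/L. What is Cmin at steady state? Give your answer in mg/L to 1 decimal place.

τ/t½ = 57/33 ≈ 1.7273, so fraction remaining f = (1/2)^(57/33) ≈ 0.3020.
Accumulation ratio R = 1/(1 − f) ≈ 1/0.6980 ≈ 1.4327.
Each bolus raises the concentration by D/Vd = 2060/40 ≈ 51.500 mg/L.
Steady-state peak Cmax,ss = C₀·R ≈ 51.500 × 1.4327 ≈ 73.784 mg/L.
Steady-state trough Cmin,ss = Cmax,ss·f ≈ 73.784 × 0.3020 ≈ 22.283 mg/L.
Trough 22.3 mg/L vs MEC 23 mg/L: subtherapeutic.

22.3 mg/L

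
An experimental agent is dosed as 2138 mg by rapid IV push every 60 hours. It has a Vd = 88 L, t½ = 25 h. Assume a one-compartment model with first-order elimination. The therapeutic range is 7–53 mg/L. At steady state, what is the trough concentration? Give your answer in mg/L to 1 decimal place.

k = ln2/t½ = ln2/25 ≈ 0.027726 h⁻¹; fraction remaining f = e^(−kτ) = e^(−0.027726×60) ≈ 0.1895.
Each bolus raises the concentration by D/Vd = 2138/88 ≈ 24.295 mg/L.
Steady-state trough Cmin,ss = C₀·f/(1−f) ≈ 24.295 × 0.1895/0.8105 ≈ 5.680 mg/L.
Trough 5.7 mg/L vs MEC 7 mg/L: subtherapeutic.

5.7 mg/L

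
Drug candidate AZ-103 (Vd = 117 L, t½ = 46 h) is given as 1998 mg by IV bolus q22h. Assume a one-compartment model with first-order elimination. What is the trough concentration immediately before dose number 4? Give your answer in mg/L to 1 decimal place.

27.4 mg/L

f = (1/2)^(τ/t½) = (1/2)^(22/46) ≈ 0.7178.
C₀ = D/Vd = 1998/117 ≈ 17.077 mg/L.
Before the 4th dose, 3 doses have been given. Superposition: Cmin = C₀·(f + f² + … + f^3).
≈ 17.077 × (0.7178 + 0.5152 + 0.3698) ≈ 17.077 × 1.6028 ≈ 27.371 mg/L.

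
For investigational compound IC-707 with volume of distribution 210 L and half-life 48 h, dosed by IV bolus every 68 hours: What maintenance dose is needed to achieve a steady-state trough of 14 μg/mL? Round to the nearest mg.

4909 mg

τ/t½ = 68/48 ≈ 1.4167, so f = (1/2)^(68/48) ≈ 0.374577.
Cmin,ss = (D/Vd)·f/(1−f), so D = Cmin,ss·Vd·(1−f)/f.
D = 14 × 210 × (1−f)/f ≈ 14 × 210 × 1.66968 ≈ 4908.86 mg.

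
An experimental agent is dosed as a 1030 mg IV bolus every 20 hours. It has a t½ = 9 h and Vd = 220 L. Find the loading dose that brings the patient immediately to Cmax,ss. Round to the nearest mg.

f = (1/2)^(20/9) ≈ 0.214311; accumulation ratio R = 1/(1−f) ≈ 1.27277.
Loading dose to hit Cmax,ss on first dose: D_load = D_maint·R ≈ 1030 × 1.27277 ≈ 1310.95 mg.

1311 mg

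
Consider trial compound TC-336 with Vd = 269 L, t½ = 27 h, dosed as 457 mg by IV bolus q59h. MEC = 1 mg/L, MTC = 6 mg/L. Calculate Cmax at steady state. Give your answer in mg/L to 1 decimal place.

2.2 mg/L

Over one 59-h interval, 59/27 ≈ 2.1852 half-lives elapse, leaving f ≈ 0.2199 of each dose.
Accumulation ratio R = 1/(1 − f) ≈ 1/0.7801 ≈ 1.2819.
Each bolus raises the concentration by D/Vd = 457/269 ≈ 1.699 mg/L.
Cmax,ss = C₀/(1 − f) ≈ 1.699/0.7801 ≈ 2.178 mg/L.
Peak 2.2 mg/L vs MTC 6 mg/L: below toxic threshold.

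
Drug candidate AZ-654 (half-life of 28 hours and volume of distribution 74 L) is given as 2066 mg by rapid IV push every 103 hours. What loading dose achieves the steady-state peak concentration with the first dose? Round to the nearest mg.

2241 mg

f = (1/2)^(103/28) ≈ 0.078098; accumulation ratio R = 1/(1−f) ≈ 1.08471.
Loading dose to hit Cmax,ss on first dose: D_load = D_maint·R ≈ 2066 × 1.08471 ≈ 2241.01 mg.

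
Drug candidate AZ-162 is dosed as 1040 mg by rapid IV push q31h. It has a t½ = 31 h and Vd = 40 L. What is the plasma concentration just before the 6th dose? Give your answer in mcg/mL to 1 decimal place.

f = (1/2)^(τ/t½) = (1/2)^(31/31) ≈ 0.5000.
C₀ = D/Vd = 1040/40 ≈ 26.000 mcg/mL.
Before the 6th dose, 5 doses have been given. Superposition: Cmin = C₀·(f + f² + … + f^5).
≈ 26.000 × (0.5000 + 0.2500 + 0.1250 + 0.0625 + 0.0313) ≈ 26.000 × 0.9688 ≈ 25.189 mcg/mL.

25.2 mcg/mL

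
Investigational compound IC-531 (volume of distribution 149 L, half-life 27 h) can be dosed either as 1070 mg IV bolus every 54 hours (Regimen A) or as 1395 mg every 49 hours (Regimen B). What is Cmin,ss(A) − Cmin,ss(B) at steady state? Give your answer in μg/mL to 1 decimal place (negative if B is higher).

-1.3 μg/mL

Regimen A: f = (1/2)^(54/27) ≈ 0.2500; Cmin,ss = (1070/149)·f/(1−f) ≈ 2.394 μg/mL.
Regimen B: f = (1/2)^(49/27) ≈ 0.2842; Cmin,ss = (1395/149)·f/(1−f) ≈ 3.717 μg/mL.
Difference ≈ 2.394 − 3.717 ≈ -1.323 μg/mL.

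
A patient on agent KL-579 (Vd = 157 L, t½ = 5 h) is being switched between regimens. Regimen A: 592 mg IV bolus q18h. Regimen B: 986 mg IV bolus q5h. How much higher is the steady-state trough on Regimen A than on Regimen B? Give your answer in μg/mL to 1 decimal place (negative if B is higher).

-5.9 μg/mL

Regimen A: f = (1/2)^(18/5) ≈ 0.0825; Cmin,ss = (592/157)·f/(1−f) ≈ 0.339 μg/mL.
Regimen B: f = (1/2)^(5/5) ≈ 0.5000; Cmin,ss = (986/157)·f/(1−f) ≈ 6.280 μg/mL.
Difference ≈ 0.339 − 6.280 ≈ -5.941 μg/mL.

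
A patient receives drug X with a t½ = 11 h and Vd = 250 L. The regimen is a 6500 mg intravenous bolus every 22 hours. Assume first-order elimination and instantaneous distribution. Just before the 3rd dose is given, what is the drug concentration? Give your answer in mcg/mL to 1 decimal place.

8.1 mcg/mL

f = (1/2)^(τ/t½) = (1/2)^(22/11) ≈ 0.2500.
C₀ = D/Vd = 6500/250 ≈ 26.000 mcg/mL.
Before the 3rd dose, 2 doses have been given. Superposition: Cmin = C₀·(f + f²).
≈ 26.000 × (0.2500 + 0.0625) ≈ 26.000 × 0.3125 ≈ 8.125 mcg/mL.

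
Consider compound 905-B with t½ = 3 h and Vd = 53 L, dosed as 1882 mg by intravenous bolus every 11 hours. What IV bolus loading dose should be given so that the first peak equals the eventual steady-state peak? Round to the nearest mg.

f = (1/2)^(11/3) ≈ 0.078745; accumulation ratio R = 1/(1−f) ≈ 1.08548.
Loading dose to hit Cmax,ss on first dose: D_load = D_maint·R ≈ 1882 × 1.08548 ≈ 2042.87 mg.

2043 mg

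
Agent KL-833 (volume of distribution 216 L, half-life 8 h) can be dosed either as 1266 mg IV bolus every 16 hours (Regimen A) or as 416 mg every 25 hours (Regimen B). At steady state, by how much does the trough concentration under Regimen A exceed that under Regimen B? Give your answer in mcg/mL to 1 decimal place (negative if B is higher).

1.7 mcg/mL

Regimen A: f = (1/2)^(16/8) ≈ 0.2500; Cmin,ss = (1266/216)·f/(1−f) ≈ 1.954 mcg/mL.
Regimen B: f = (1/2)^(25/8) ≈ 0.1146; Cmin,ss = (416/216)·f/(1−f) ≈ 0.249 mcg/mL.
Difference ≈ 1.954 − 0.249 ≈ 1.705 mcg/mL.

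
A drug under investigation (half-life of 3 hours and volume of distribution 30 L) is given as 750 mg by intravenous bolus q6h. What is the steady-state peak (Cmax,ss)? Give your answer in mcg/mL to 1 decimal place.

The dosing interval is 2 half-lives, so f = 2^(−2) = 0.25.
Accumulation ratio R = 1/(1 − f) = 1/0.75 = 4/3.
Single-dose peak C₀ = D/Vd = 750/30 = 25 mcg/mL.
Steady-state peak Cmax,ss = C₀·R = 25 × 4/3 ≈ 33.333 mcg/mL.

33.3 mcg/mL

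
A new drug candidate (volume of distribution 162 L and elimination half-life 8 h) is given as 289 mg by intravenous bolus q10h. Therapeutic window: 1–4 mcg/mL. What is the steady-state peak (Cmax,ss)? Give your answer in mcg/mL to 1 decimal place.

k = ln2/t½ = ln2/8 ≈ 0.086643 h⁻¹; fraction remaining f = e^(−kτ) = e^(−0.086643×10) ≈ 0.4204.
Accumulation ratio R = 1/(1 − f) ≈ 1/0.5796 ≈ 1.7253.
Each bolus raises the concentration by D/Vd = 289/162 ≈ 1.784 mcg/mL.
Steady-state peak Cmax,ss = C₀·R ≈ 1.784 × 1.7253 ≈ 3.078 mcg/mL.
Peak 3.1 mcg/mL vs MTC 4 mcg/mL: below toxic threshold.

3.1 mcg/mL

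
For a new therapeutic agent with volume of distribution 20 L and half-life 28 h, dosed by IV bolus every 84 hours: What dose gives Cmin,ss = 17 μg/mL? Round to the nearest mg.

2380 mg

τ/t½ = 84/28 ≈ 3, so f = (1/2)^(84/28) ≈ 0.125000.
Cmin,ss = (D/Vd)·f/(1−f), so D = Cmin,ss·Vd·(1−f)/f.
D = 17 × 20 × (1−f)/f ≈ 17 × 20 × 7.00000 ≈ 2380.00 mg.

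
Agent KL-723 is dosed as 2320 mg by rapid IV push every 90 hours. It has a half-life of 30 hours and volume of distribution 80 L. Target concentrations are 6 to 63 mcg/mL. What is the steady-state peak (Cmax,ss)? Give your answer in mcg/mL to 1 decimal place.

τ = 90 h = 3 half-lives, so f = (1/2)^3 = 0.125.
At steady state, R = 1/(1 − 0.125) = 8/7.
Single-dose peak C₀ = D/Vd = 2320/80 = 29 mcg/mL.
Steady-state peak Cmax,ss = C₀·R = 29 × 8/7 ≈ 33.143 mcg/mL.
Peak 33.1 mcg/mL vs MTC 63 mcg/mL: below toxic threshold.

33.1 mcg/mL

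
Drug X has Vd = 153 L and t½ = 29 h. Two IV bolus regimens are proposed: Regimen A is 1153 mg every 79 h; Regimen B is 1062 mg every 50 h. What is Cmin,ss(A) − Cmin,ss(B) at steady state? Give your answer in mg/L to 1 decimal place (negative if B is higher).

-1.7 mg/L

Regimen A: f = (1/2)^(79/29) ≈ 0.1513; Cmin,ss = (1153/153)·f/(1−f) ≈ 1.343 mg/L.
Regimen B: f = (1/2)^(50/29) ≈ 0.3027; Cmin,ss = (1062/153)·f/(1−f) ≈ 3.013 mg/L.
Difference ≈ 1.343 − 3.013 ≈ -1.670 mg/L.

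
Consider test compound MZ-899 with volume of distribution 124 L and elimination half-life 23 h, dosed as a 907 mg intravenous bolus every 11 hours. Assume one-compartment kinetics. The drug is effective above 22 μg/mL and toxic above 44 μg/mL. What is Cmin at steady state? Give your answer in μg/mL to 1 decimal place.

18.6 μg/mL

Over one 11-h interval, 11/23 ≈ 0.47826 half-lives elapse, leaving f ≈ 0.7178 of each dose.
At steady state, accumulation factor R = 1/(1 − e^(−kτ)) ≈ 3.5436.
Each bolus raises the concentration by D/Vd = 907/124 ≈ 7.315 μg/mL.
Steady-state peak Cmax,ss = C₀·R ≈ 7.315 × 3.5436 ≈ 25.921 μg/mL.
Steady-state trough Cmin,ss = Cmax,ss·f ≈ 25.921 × 0.7178 ≈ 18.606 μg/mL.
Trough 18.6 μg/mL vs MEC 22 μg/mL: subtherapeutic.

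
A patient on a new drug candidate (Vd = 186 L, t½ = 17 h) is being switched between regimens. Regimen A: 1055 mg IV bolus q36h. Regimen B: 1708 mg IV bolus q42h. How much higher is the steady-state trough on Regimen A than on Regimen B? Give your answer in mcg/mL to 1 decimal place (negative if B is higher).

Regimen A: f = (1/2)^(36/17) ≈ 0.2304; Cmin,ss = (1055/186)·f/(1−f) ≈ 1.698 mcg/mL.
Regimen B: f = (1/2)^(42/17) ≈ 0.1804; Cmin,ss = (1708/186)·f/(1−f) ≈ 2.021 mcg/mL.
Difference ≈ 1.698 − 2.021 ≈ -0.323 mcg/mL.

-0.3 mcg/mL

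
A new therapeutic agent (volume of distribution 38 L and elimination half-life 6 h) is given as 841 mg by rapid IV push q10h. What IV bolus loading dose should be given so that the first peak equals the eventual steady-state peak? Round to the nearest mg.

f = (1/2)^(10/6) ≈ 0.314980; accumulation ratio R = 1/(1−f) ≈ 1.45981.
Loading dose to hit Cmax,ss on first dose: D_load = D_maint·R ≈ 841 × 1.45981 ≈ 1227.70 mg.

1228 mg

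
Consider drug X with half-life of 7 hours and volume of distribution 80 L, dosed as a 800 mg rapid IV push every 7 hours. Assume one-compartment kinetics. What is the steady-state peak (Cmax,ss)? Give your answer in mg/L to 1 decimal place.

τ = 7 h = 1 half-life, so f = (1/2)^1 = 0.5.
At steady state, R = 1/(1 − 0.5) = 2/1.
Single-dose peak C₀ = D/Vd = 800/80 = 10 mg/L.
Steady-state peak Cmax,ss = C₀·R = 10 × 2/1 ≈ 20.000 mg/L.

20.0 mg/L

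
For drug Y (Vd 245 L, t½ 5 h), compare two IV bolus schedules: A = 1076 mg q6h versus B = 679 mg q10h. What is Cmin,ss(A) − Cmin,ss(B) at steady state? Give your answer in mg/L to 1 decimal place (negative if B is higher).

Regimen A: f = (1/2)^(6/5) ≈ 0.4353; Cmin,ss = (1076/245)·f/(1−f) ≈ 3.385 mg/L.
Regimen B: f = (1/2)^(10/5) ≈ 0.2500; Cmin,ss = (679/245)·f/(1−f) ≈ 0.924 mg/L.
Difference ≈ 3.385 − 0.924 ≈ 2.461 mg/L.

2.5 mg/L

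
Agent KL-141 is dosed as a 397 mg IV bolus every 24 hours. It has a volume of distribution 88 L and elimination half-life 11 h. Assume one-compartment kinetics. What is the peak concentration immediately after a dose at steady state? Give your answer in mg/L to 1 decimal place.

5.8 mg/L

Over one 24-h interval, 24/11 ≈ 2.1818 half-lives elapse, leaving f ≈ 0.2204 of each dose.
Accumulation ratio R = 1/(1 − f) ≈ 1/0.7796 ≈ 1.2827.
Single-dose peak C₀ = D/Vd = 397/88 ≈ 4.511 mg/L.
Steady-state peak Cmax,ss = C₀·R ≈ 4.511 × 1.2827 ≈ 5.786 mg/L.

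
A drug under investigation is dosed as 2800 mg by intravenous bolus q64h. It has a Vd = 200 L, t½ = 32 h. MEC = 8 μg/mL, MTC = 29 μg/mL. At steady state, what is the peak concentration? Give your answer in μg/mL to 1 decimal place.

The dosing interval is 2 half-lives, so f = 2^(−2) = 0.25.
Accumulation ratio R = 1/(1 − f) = 1/0.75 = 4/3.
Single-dose peak C₀ = D/Vd = 2800/200 = 14 μg/mL.
Steady-state peak Cmax,ss = C₀·R = 14 × 4/3 ≈ 18.667 μg/mL.
Peak 18.7 μg/mL vs MTC 29 μg/mL: below toxic threshold.

18.7 μg/mL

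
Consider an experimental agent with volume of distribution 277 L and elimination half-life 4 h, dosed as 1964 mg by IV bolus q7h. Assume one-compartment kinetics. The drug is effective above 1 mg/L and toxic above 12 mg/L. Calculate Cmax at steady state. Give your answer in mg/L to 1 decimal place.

Over one 7-h interval, 7/4 ≈ 1.75 half-lives elapse, leaving f ≈ 0.2973 of each dose.
At steady state, accumulation factor R = 1/(1 − e^(−kτ)) ≈ 1.4231.
Each bolus raises the concentration by D/Vd = 1964/277 ≈ 7.090 mg/L.
Steady-state peak Cmax,ss = C₀·R ≈ 7.090 × 1.4231 ≈ 10.090 mg/L.
Peak 10.1 mg/L vs MTC 12 mg/L: below toxic threshold.

10.1 mg/L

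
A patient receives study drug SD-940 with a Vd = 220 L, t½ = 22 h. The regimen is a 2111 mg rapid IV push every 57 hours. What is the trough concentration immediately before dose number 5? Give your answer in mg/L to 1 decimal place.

f = (1/2)^(τ/t½) = (1/2)^(57/22) ≈ 0.1660.
C₀ = D/Vd = 2111/220 ≈ 9.595 mg/L.
Before the 5th dose, 4 doses have been given. Superposition: Cmin = C₀·(f + f² + … + f^4).
≈ 9.595 × (0.1660 + 0.0276 + 0.0046 + 0.0008) ≈ 9.595 × 0.1990 ≈ 1.909 mg/L.

1.9 mg/L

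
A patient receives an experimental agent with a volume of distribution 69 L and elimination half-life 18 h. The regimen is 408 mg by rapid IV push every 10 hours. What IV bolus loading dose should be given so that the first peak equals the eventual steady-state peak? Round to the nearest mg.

1277 mg

f = (1/2)^(10/18) ≈ 0.680395; accumulation ratio R = 1/(1−f) ≈ 3.12886.
Loading dose to hit Cmax,ss on first dose: D_load = D_maint·R ≈ 408 × 3.12886 ≈ 1276.57 mg.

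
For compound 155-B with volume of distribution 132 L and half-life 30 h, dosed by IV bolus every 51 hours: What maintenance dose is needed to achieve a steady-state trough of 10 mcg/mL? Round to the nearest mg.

2969 mg

τ/t½ = 51/30 ≈ 1.7, so f = (1/2)^(51/30) ≈ 0.307786.
Cmin,ss = (D/Vd)·f/(1−f), so D = Cmin,ss·Vd·(1−f)/f.
D = 10 × 132 × (1−f)/f ≈ 10 × 132 × 2.24901 ≈ 2968.69 mg.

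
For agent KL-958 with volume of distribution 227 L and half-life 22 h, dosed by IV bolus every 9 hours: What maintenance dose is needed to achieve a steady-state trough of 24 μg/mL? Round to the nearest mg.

τ/t½ = 9/22 ≈ 0.40909, so f = (1/2)^(9/22) ≈ 0.753098.
Cmin,ss = (D/Vd)·f/(1−f), so D = Cmin,ss·Vd·(1−f)/f.
D = 24 × 227 × (1−f)/f ≈ 24 × 227 × 0.32785 ≈ 1786.13 mg.

1786 mg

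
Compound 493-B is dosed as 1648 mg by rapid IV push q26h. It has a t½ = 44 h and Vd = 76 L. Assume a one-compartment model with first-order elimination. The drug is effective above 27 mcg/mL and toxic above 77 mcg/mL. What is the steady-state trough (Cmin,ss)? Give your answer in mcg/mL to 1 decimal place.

42.8 mcg/mL

Over one 26-h interval, 26/44 ≈ 0.59091 half-lives elapse, leaving f ≈ 0.6639 of each dose.
Single-dose peak C₀ = D/Vd = 1648/76 ≈ 21.684 mcg/mL.
Steady-state trough Cmin,ss = C₀·f/(1−f) ≈ 21.684 × 0.6639/0.3361 ≈ 42.833 mcg/mL.
Trough 42.8 mcg/mL vs MEC 27 mcg/mL: adequate.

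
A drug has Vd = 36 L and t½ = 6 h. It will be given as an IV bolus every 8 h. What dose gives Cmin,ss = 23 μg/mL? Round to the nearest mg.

1258 mg

τ/t½ = 8/6 ≈ 1.3333, so f = (1/2)^(8/6) ≈ 0.396850.
Cmin,ss = (D/Vd)·f/(1−f), so D = Cmin,ss·Vd·(1−f)/f.
D = 23 × 36 × (1−f)/f ≈ 23 × 36 × 1.51984 ≈ 1258.43 mg.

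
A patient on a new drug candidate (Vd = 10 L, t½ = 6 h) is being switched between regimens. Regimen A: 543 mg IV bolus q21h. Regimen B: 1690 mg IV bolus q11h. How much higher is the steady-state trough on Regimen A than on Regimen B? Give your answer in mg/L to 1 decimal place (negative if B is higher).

-60.7 mg/L

Regimen A: f = (1/2)^(21/6) ≈ 0.0884; Cmin,ss = (543/10)·f/(1−f) ≈ 5.266 mg/L.
Regimen B: f = (1/2)^(11/6) ≈ 0.2806; Cmin,ss = (1690/10)·f/(1−f) ≈ 65.918 mg/L.
Difference ≈ 5.266 − 65.918 ≈ -60.652 mg/L.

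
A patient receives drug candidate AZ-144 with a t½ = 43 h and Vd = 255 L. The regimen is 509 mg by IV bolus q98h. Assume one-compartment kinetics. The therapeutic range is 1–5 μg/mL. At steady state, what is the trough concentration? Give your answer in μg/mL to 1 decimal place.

τ/t½ = 98/43 ≈ 2.2791, so fraction remaining f = (1/2)^(98/43) ≈ 0.2060.
Accumulation ratio R = 1/(1 − f) ≈ 1/0.7940 ≈ 1.2594.
Single-dose peak C₀ = D/Vd = 509/255 ≈ 1.996 μg/mL.
Cmax,ss = C₀/(1 − f) ≈ 1.996/0.7940 ≈ 2.514 μg/mL.
One interval later, Cmin,ss = Cmax,ss·e^(−kτ) ≈ 2.514 × 0.2060 ≈ 0.518 μg/mL.
Trough 0.5 μg/mL vs MEC 1 μg/mL: subtherapeutic.

0.5 μg/mL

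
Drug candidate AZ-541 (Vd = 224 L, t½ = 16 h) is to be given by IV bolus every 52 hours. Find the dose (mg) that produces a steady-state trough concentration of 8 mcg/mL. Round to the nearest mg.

τ/t½ = 52/16 ≈ 3.25, so f = (1/2)^(52/16) ≈ 0.105112.
Cmin,ss = (D/Vd)·f/(1−f), so D = Cmin,ss·Vd·(1−f)/f.
D = 8 × 224 × (1−f)/f ≈ 8 × 224 × 8.51366 ≈ 15256.48 mg.

15256 mg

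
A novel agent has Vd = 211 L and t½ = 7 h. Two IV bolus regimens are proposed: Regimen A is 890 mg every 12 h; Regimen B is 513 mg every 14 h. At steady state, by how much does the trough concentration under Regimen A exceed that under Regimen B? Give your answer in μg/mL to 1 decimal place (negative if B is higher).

Regimen A: f = (1/2)^(12/7) ≈ 0.3048; Cmin,ss = (890/211)·f/(1−f) ≈ 1.849 μg/mL.
Regimen B: f = (1/2)^(14/7) ≈ 0.2500; Cmin,ss = (513/211)·f/(1−f) ≈ 0.810 μg/mL.
Difference ≈ 1.849 − 0.810 ≈ 1.039 μg/mL.

1.0 μg/mL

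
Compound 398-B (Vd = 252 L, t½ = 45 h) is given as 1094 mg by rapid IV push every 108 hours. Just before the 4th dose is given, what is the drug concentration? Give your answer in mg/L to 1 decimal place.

f = (1/2)^(τ/t½) = (1/2)^(108/45) ≈ 0.1895.
C₀ = D/Vd = 1094/252 ≈ 4.341 mg/L.
Before the 4th dose, 3 doses have been given. Superposition: Cmin = C₀·(f + f² + … + f^3).
≈ 4.341 × (0.1895 + 0.0359 + 0.0068) ≈ 4.341 × 0.2322 ≈ 1.008 mg/L.

1.0 mg/L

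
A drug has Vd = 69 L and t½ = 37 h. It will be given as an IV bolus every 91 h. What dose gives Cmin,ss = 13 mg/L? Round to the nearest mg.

4037 mg

τ/t½ = 91/37 ≈ 2.4595, so f = (1/2)^(91/37) ≈ 0.181815.
Cmin,ss = (D/Vd)·f/(1−f), so D = Cmin,ss·Vd·(1−f)/f.
D = 13 × 69 × (1−f)/f ≈ 13 × 69 × 4.50010 ≈ 4036.59 mg.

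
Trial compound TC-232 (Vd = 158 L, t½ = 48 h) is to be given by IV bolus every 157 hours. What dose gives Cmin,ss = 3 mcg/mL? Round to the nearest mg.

τ/t½ = 157/48 ≈ 3.2708, so f = (1/2)^(157/48) ≈ 0.103605.
Cmin,ss = (D/Vd)·f/(1−f), so D = Cmin,ss·Vd·(1−f)/f.
D = 3 × 158 × (1−f)/f ≈ 3 × 158 × 8.65204 ≈ 4101.07 mg.

4101 mg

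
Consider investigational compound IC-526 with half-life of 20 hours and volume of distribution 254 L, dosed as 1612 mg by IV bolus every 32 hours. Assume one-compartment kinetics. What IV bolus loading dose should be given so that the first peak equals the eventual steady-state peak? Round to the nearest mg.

f = (1/2)^(32/20) ≈ 0.329877; accumulation ratio R = 1/(1−f) ≈ 1.49226.
Loading dose to hit Cmax,ss on first dose: D_load = D_maint·R ≈ 1612 × 1.49226 ≈ 2405.52 mg.

2406 mg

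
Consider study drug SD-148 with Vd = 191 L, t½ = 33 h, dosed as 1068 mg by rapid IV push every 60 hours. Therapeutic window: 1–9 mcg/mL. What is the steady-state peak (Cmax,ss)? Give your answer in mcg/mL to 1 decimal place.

7.8 mcg/mL

Over one 60-h interval, 60/33 ≈ 1.8182 half-lives elapse, leaving f ≈ 0.2836 of each dose.
At steady state, accumulation factor R = 1/(1 − e^(−kτ)) ≈ 1.3959.
Single-dose peak C₀ = D/Vd = 1068/191 ≈ 5.592 mcg/mL.
Steady-state peak Cmax,ss = C₀·R ≈ 5.592 × 1.3959 ≈ 7.806 mcg/mL.
Peak 7.8 mcg/mL vs MTC 9 mcg/mL: below toxic threshold.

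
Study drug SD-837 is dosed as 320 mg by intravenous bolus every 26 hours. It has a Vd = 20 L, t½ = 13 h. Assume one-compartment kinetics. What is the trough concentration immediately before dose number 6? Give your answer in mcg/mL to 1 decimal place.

5.3 mcg/mL

f = (1/2)^(τ/t½) = (1/2)^(26/13) ≈ 0.2500.
C₀ = D/Vd = 320/20 ≈ 16.000 mcg/mL.
Before the 6th dose, 5 doses have been given. Superposition: Cmin = C₀·(f + f² + … + f^5).
≈ 16.000 × (0.2500 + 0.0625 + 0.0156 + 0.0039 + 0.0010) ≈ 16.000 × 0.3330 ≈ 5.328 mcg/mL.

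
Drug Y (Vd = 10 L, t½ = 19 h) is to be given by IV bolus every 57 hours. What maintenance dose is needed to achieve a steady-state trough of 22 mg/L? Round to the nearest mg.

1540 mg

τ/t½ = 57/19 ≈ 3, so f = (1/2)^(57/19) ≈ 0.125000.
Cmin,ss = (D/Vd)·f/(1−f), so D = Cmin,ss·Vd·(1−f)/f.
D = 22 × 10 × (1−f)/f ≈ 22 × 10 × 7.00000 ≈ 1540.00 mg.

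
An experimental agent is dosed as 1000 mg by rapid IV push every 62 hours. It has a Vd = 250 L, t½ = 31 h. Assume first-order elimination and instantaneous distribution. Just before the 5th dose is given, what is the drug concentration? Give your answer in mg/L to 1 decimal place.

f = (1/2)^(τ/t½) = (1/2)^(62/31) ≈ 0.2500.
C₀ = D/Vd = 1000/250 ≈ 4.000 mg/L.
Before the 5th dose, 4 doses have been given. Superposition: Cmin = C₀·(f + f² + … + f^4).
≈ 4.000 × (0.2500 + 0.0625 + 0.0156 + 0.0039) ≈ 4.000 × 0.3320 ≈ 1.328 mg/L.

1.3 mg/L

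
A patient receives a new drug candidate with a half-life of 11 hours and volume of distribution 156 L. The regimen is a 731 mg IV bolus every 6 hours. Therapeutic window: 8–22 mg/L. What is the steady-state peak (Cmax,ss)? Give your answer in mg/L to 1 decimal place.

14.9 mg/L

Over one 6-h interval, 6/11 ≈ 0.54545 half-lives elapse, leaving f ≈ 0.6852 of each dose.
At steady state, accumulation factor R = 1/(1 − e^(−kτ)) ≈ 3.1766.
Each bolus raises the concentration by D/Vd = 731/156 ≈ 4.686 mg/L.
Cmax,ss = C₀/(1 − f) ≈ 4.686/0.3148 ≈ 14.886 mg/L.
Peak 14.9 mg/L vs MTC 22 mg/L: below toxic threshold.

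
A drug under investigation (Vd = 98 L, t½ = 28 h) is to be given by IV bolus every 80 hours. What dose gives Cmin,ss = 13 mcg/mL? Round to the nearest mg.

7957 mg

τ/t½ = 80/28 ≈ 2.8571, so f = (1/2)^(80/28) ≈ 0.138011.
Cmin,ss = (D/Vd)·f/(1−f), so D = Cmin,ss·Vd·(1−f)/f.
D = 13 × 98 × (1−f)/f ≈ 13 × 98 × 6.24580 ≈ 7957.15 mg.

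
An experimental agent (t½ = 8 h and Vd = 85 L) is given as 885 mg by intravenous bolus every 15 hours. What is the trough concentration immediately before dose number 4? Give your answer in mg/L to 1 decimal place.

f = (1/2)^(τ/t½) = (1/2)^(15/8) ≈ 0.2726.
C₀ = D/Vd = 885/85 ≈ 10.412 mg/L.
Before the 4th dose, 3 doses have been given. Superposition: Cmin = C₀·(f + f² + … + f^3).
≈ 10.412 × (0.2726 + 0.0743 + 0.0203) ≈ 10.412 × 0.3672 ≈ 3.823 mg/L.

3.8 mg/L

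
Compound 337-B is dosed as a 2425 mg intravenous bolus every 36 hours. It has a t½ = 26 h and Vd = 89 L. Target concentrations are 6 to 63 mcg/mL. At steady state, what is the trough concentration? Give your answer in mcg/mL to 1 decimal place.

16.9 mcg/mL

τ/t½ = 36/26 ≈ 1.3846, so fraction remaining f = (1/2)^(36/26) ≈ 0.3830.
Each bolus raises the concentration by D/Vd = 2425/89 ≈ 27.247 mcg/mL.
Steady-state trough Cmin,ss = C₀·f/(1−f) ≈ 27.247 × 0.3830/0.6170 ≈ 16.913 mcg/mL.
Trough 16.9 mcg/mL vs MEC 6 mcg/mL: adequate.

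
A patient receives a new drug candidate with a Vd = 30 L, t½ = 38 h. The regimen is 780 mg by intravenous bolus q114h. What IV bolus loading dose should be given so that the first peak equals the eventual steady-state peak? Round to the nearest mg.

891 mg

f = (1/2)^(114/38) ≈ 0.125000; accumulation ratio R = 1/(1−f) ≈ 1.14286.
Loading dose to hit Cmax,ss on first dose: D_load = D_maint·R ≈ 780 × 1.14286 ≈ 891.43 mg.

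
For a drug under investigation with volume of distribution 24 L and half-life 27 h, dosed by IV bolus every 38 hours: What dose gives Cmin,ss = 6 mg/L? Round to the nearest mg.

238 mg

τ/t½ = 38/27 ≈ 1.4074, so f = (1/2)^(38/27) ≈ 0.376989.
Cmin,ss = (D/Vd)·f/(1−f), so D = Cmin,ss·Vd·(1−f)/f.
D = 6 × 24 × (1−f)/f ≈ 6 × 24 × 1.65260 ≈ 237.97 mg.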